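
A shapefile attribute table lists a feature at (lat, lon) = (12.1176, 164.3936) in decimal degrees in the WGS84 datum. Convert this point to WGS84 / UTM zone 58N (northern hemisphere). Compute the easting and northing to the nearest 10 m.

Zone 58 central meridian λ₀ = 6×58 − 183 = 165°; Δλ = -0.6064°.
Transverse Mercator on WGS84 with k₀ = 0.9996 gives E = 434015.470 m, N = 1339630.970 m.

E 434020 m, N 1339630 m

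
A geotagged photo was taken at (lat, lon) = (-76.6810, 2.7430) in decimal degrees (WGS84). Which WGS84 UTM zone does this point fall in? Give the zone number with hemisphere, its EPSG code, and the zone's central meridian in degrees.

Zone 31S (EPSG:32731), central meridian 3°

UTM zone = ⌊(λ + 180)/6⌋ + 1; 2.7430° ∈ [0°, 6°) → zone 31.
Hemisphere: S (φ < 0).
Central meridian λ₀ = 6×31 − 183 = 3°.
EPSG code: 32731.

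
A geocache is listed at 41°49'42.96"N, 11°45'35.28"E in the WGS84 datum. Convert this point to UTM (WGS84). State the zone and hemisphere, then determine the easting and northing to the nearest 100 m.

Longitude 11.7598° lies in the 6° band [6°, 12°), giving zone 32; latitude is north of the equator, so 32N.
Zone 32 central meridian λ₀ = 6×32 − 183 = 9°; Δλ = +2.7598°.
Transverse Mercator on WGS84 with k₀ = 0.9996 gives E = 729182.344 m, N = 4634428.711 m.

Zone 32N: E 729200 m, N 4634400 m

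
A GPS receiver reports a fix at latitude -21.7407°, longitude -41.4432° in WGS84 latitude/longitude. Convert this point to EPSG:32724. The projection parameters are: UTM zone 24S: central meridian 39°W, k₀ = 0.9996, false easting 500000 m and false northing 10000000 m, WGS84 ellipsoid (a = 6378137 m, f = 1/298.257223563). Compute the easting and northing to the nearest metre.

E 247299 m, N 7593877 m

Zone 24 central meridian λ₀ = 6×24 − 183 = -39°; Δλ = -2.4432°.
Transverse Mercator on WGS84 with k₀ = 0.9996 gives E = 247298.992 m, N = 7593876.944 m.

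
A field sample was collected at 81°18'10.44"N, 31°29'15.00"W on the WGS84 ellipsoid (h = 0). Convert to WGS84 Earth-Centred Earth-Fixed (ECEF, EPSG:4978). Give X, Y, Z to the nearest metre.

WGS84: a = 6378137 m, e² = 0.006694380; N(φ) = a/√(1−e²sin²φ) = 6399100.605 m.
X = (N+h)·cosφ·cosλ = 825136.025 m; Y = (N+h)·cosφ·sinλ = -505396.422 m; Z = (N(1−e²)+h)·sinφ = 6283175.373 m.

X 825136 m, Y -505396 m, Z 6283175 m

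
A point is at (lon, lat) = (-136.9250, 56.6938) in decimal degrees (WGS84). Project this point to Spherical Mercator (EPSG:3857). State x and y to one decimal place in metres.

Web Mercator is spherical with R = a = 6378137 m.
x = R·λ = 6378137 × -2.389792078 = -15242421.277 m.
y = R·ln tan(π/4 + φ/2) = 6378137 × 1.206902559 = 7697789.867 m.

x -15242421.3 m, y 7697789.9 m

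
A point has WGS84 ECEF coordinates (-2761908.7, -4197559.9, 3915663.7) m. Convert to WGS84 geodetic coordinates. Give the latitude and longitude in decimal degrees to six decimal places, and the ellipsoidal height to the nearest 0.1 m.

lat 38.115400°, lon -123.344100°, h 217.0 m

λ = atan2(Y, X) = -123.34409992°; p = √(X²+Y²) = 5024703.9 m.
Bowring's method on WGS84 (a = 6378137 m, b = 6356752.314 m) gives φ = 38.11539987°, h = 217.040 m.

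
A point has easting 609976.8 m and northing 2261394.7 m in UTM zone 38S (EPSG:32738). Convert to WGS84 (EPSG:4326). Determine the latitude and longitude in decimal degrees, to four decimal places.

lat -69.7325°, lon 47.8456°

Zone 38S: λ₀ = 45°, k₀ = 0.9996, false easting 500000 m, false northing 10000000 m.
Meridian distance M = (N − FN)/k₀ = -7741702.0 m.
Inverse transverse Mercator on WGS84 gives φ = -69.73250041°, λ = 47.84560059°.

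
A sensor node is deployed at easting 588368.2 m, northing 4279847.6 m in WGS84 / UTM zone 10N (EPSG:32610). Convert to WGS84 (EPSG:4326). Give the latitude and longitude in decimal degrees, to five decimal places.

lat 38.66280°, lon -121.98430°

Zone 10N: λ₀ = -123°, k₀ = 0.9996, false easting 500000 m.
Meridian distance M = (N − FN)/k₀ = 4281560.2 m.
Inverse transverse Mercator on WGS84 gives φ = 38.66280016°, λ = -121.98429996°.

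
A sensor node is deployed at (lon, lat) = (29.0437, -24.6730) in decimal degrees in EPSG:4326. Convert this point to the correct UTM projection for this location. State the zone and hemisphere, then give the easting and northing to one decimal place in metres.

Longitude 29.0437° lies in the 6° band [24°, 30°), giving zone 35; latitude is south of the equator, so 35S.
Zone 35 central meridian λ₀ = 6×35 − 183 = 27°; Δλ = +2.0437°.
Transverse Mercator on WGS84 with k₀ = 0.9996 gives E = 706800.410 m, N = 7269719.662 m.

Zone 35S: E 706800.4 m, N 7269719.7 m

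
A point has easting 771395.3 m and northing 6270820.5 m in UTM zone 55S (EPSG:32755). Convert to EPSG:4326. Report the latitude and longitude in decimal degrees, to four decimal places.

lat -33.6679°, lon 149.9270°

Zone 55S: λ₀ = 147°, k₀ = 0.9996, false easting 500000 m, false northing 10000000 m.
Meridian distance M = (N − FN)/k₀ = -3730671.8 m.
Inverse transverse Mercator on WGS84 gives φ = -33.66790028°, λ = 149.92700007°.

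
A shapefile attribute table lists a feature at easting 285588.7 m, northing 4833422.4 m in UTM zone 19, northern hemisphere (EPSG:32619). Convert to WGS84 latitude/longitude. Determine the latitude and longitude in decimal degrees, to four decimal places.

Zone 19N: λ₀ = -69°, k₀ = 0.9996, false easting 500000 m.
Meridian distance M = (N − FN)/k₀ = 4835356.5 m.
Inverse transverse Mercator on WGS84 gives φ = 43.62290045°, λ = -71.65749954°.

lat 43.6229°, lon -71.6575°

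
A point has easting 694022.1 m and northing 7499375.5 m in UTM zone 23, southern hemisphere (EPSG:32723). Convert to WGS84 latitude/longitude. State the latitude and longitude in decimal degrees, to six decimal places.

lat -22.601400°, lon -43.112500°

Zone 23S: λ₀ = -45°, k₀ = 0.9996, false easting 500000 m, false northing 10000000 m.
Meridian distance M = (N − FN)/k₀ = -2501625.2 m.
Inverse transverse Mercator on WGS84 gives φ = -22.60140011°, λ = -43.11249979°.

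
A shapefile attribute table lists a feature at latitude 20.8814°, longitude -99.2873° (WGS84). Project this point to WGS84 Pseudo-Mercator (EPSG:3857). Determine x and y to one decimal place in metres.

x -11052611.7 m, y 2377742.4 m

Web Mercator is spherical with R = a = 6378137 m.
x = R·λ = 6378137 × -1.732890290 = -11052611.678 m.
y = R·ln tan(π/4 + φ/2) = 6378137 × 0.372795757 = 2377742.411 m.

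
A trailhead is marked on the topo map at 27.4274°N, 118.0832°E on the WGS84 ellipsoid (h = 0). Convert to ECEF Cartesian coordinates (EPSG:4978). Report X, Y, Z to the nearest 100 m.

WGS84: a = 6378137 m, e² = 0.006694380; N(φ) = a/√(1−e²sin²φ) = 6382671.515 m.
X = (N+h)·cosφ·cosλ = -2666924.557 m; Y = (N+h)·cosφ·sinλ = 4998232.586 m; Z = (N(1−e²)+h)·sinφ = 2920332.052 m.

X -2666900 m, Y 4998200 m, Z 2920300 m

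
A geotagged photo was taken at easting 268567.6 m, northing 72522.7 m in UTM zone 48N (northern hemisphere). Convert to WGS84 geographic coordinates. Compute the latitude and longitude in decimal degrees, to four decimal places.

lat 0.6557°, lon 102.9205°

Zone 48N: λ₀ = 105°, k₀ = 0.9996, false easting 500000 m.
Meridian distance M = (N − FN)/k₀ = 72551.7 m.
Inverse transverse Mercator on WGS84 gives φ = 0.65570035°, λ = 102.92049981°.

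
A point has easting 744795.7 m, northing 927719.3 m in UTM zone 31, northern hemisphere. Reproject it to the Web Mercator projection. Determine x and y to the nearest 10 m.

x 581420 m, y 936930 m

Unproject from UTM 31N (λ₀ = 3°) → φ = 8.38649988°, λ = 5.22299962°.
Web Mercator (R = 6378137 m): x = 581421.658 m, y = 936932.490 m.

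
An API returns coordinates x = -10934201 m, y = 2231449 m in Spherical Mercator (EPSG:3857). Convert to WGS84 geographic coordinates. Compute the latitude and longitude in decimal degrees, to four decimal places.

lat 19.6486°, lon -98.2236°

R = 6378137 m. λ = x/R = -98.22359878°.
φ = 2·arctan(exp(y/R)) − 90° = 2·arctan(1.41887) − 90° = 19.64860079°.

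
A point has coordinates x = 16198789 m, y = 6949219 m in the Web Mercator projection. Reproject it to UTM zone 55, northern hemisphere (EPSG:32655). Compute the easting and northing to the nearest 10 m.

E 400000 m, N 5852950 m

Web Mercator inverse (R = 6378137 m) → φ = 52.81699809°, λ = 145.51619743°.
UTM 55N forward: E = 400003.933 m, N = 5852945.078 m.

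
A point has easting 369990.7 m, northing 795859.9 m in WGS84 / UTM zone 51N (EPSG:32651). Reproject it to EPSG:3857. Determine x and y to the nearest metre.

x 13561219 m, y 803450 m

Unproject from UTM 51N (λ₀ = 123°) → φ = 7.19850032°, λ = 121.82249977°.
Web Mercator (R = 6378137 m): x = 13561218.641 m, y = 803449.894 m.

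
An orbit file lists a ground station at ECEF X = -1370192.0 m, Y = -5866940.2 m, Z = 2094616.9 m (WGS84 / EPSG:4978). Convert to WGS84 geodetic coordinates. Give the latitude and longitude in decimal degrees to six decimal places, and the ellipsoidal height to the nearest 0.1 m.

λ = atan2(Y, X) = -103.14549958°; p = √(X²+Y²) = 6024816.5 m.
Bowring's method on WGS84 (a = 6378137 m, b = 6356752.314 m) gives φ = 19.29039981°, h = 2724.202 m.

lat 19.290400°, lon -103.145500°, h 2724.2 m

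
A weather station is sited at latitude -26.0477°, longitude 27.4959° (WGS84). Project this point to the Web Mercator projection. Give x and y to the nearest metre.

x 3060830 m, y -3004990 m

Web Mercator is spherical with R = a = 6378137 m.
x = R·λ = 6378137 × 0.479893986 = 3060829.587 m.
y = R·ln tan(π/4 + φ/2) = 6378137 × -0.471139142 = -3004989.993 m.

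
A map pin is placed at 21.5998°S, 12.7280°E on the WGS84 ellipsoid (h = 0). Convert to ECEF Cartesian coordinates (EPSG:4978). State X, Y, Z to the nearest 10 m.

WGS84: a = 6378137 m, e² = 0.006694380; N(φ) = a/√(1−e²sin²φ) = 6381032.021 m.
X = (N+h)·cosφ·cosλ = 5787151.494 m; Y = (N+h)·cosφ·sinλ = 1307163.011 m; Z = (N(1−e²)+h)·sinφ = -2333268.791 m.

X 5787150 m, Y 1307160 m, Z -2333270 m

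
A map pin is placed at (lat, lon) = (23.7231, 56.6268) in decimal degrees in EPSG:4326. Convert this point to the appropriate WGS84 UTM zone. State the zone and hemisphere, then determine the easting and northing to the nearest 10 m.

Longitude 56.6268° lies in the 6° band [54°, 60°), giving zone 40; latitude is north of the equator, so 40N.
Zone 40 central meridian λ₀ = 6×40 − 183 = 57°; Δλ = -0.3732°.
Transverse Mercator on WGS84 with k₀ = 0.9996 gives E = 461960.468 m, N = 2623620.249 m.

Zone 40N: E 461960 m, N 2623620 m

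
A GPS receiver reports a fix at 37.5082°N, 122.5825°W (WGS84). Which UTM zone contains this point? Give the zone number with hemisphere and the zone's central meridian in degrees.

Zone 10N, central meridian -123°

UTM zone = ⌊(λ + 180)/6⌋ + 1; -122.5825° ∈ [-126°, -120°) → zone 10.
Hemisphere: N (φ ≥ 0).
Central meridian λ₀ = 6×10 − 183 = -123°.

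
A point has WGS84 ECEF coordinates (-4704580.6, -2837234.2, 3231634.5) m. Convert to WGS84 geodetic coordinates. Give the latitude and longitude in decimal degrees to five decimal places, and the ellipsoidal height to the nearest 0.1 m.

λ = atan2(Y, X) = -148.90669980°; p = √(X²+Y²) = 5493903.6 m.
Bowring's method on WGS84 (a = 6378137 m, b = 6356752.314 m) gives φ = 30.63339991°, h = 1267.962 m.

lat 30.63340°, lon -148.90670°, h 1268.0 m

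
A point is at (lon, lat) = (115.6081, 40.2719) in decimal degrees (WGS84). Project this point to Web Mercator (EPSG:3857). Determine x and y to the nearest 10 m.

Web Mercator is spherical with R = a = 6378137 m.
x = R·λ = 6378137 × 2.017741987 = 12869434.824 m.
y = R·ln tan(π/4 + φ/2) = 6378137 × 0.769116918 = 4905533.073 m.

x 12869430 m, y 4905530 m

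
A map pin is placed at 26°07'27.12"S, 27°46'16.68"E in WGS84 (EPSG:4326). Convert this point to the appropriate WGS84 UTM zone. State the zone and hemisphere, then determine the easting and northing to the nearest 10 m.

Longitude 27.7713° lies in the 6° band [24°, 30°), giving zone 35; latitude is south of the equator, so 35S.
Zone 35 central meridian λ₀ = 6×35 − 183 = 27°; Δλ = +0.7713°.
Transverse Mercator on WGS84 with k₀ = 0.9996 gives E = 577109.992 m, N = 7110333.136 m.

Zone 35S: E 577110 m, N 7110330 m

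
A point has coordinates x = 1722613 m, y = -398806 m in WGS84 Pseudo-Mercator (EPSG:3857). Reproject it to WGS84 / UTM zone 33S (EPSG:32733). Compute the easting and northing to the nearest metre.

Web Mercator inverse (R = 6378137 m) → φ = -3.58020313°, λ = 15.47449587°.
UTM 33S forward: E = 552697.754 m, N = 9604261.188 m.

E 552698 m, N 9604261 m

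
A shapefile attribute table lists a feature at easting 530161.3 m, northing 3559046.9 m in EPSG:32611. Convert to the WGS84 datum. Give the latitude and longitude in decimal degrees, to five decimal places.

lat 32.16750°, lon -116.68010°

Zone 11N: λ₀ = -117°, k₀ = 0.9996, false easting 500000 m.
Meridian distance M = (N − FN)/k₀ = 3560471.1 m.
Inverse transverse Mercator on WGS84 gives φ = 32.16750020°, λ = -116.68009971°.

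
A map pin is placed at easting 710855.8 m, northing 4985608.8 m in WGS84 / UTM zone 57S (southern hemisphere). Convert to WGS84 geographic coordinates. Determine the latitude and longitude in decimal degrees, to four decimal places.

lat -45.2514°, lon 161.6871°

Zone 57S: λ₀ = 159°, k₀ = 0.9996, false easting 500000 m, false northing 10000000 m.
Meridian distance M = (N − FN)/k₀ = -5016397.8 m.
Inverse transverse Mercator on WGS84 gives φ = -45.25139990°, λ = 161.68709976°.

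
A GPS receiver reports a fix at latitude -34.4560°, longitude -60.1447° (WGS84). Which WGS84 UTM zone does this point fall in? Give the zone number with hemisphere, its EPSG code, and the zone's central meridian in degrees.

Zone 20S (EPSG:32720), central meridian -63°

UTM zone = ⌊(λ + 180)/6⌋ + 1; -60.1447° ∈ [-66°, -60°) → zone 20.
Hemisphere: S (φ < 0).
Central meridian λ₀ = 6×20 − 183 = -63°.
EPSG code: 32720.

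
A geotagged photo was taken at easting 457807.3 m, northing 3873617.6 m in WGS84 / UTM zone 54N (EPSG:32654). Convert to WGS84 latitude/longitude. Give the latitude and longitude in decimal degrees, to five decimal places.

lat 35.00430°, lon 140.53760°

Zone 54N: λ₀ = 141°, k₀ = 0.9996, false easting 500000 m.
Meridian distance M = (N − FN)/k₀ = 3875167.7 m.
Inverse transverse Mercator on WGS84 gives φ = 35.00430014°, λ = 140.53760017°.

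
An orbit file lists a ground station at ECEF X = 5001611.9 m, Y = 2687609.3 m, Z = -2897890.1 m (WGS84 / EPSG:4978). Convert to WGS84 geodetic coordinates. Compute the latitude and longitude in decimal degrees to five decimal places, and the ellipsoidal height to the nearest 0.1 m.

λ = atan2(Y, X) = 28.25130032°; p = √(X²+Y²) = 5677971.9 m.
Bowring's method on WGS84 (a = 6378137 m, b = 6356752.314 m) gives φ = -27.19469979°, h = 1025.94998 m.

lat -27.19470°, lon 28.25130°, h 1025.9 m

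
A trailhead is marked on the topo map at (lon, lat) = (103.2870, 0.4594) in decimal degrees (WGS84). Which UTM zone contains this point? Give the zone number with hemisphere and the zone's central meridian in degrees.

UTM zone = ⌊(λ + 180)/6⌋ + 1; 103.2870° ∈ [102°, 108°) → zone 48.
Hemisphere: N (φ ≥ 0).
Central meridian λ₀ = 6×48 − 183 = 105°.

Zone 48N, central meridian 105°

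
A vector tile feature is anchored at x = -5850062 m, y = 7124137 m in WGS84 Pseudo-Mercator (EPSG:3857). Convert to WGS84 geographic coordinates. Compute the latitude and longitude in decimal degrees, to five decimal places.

lat 53.75630°, lon -52.55200°

R = 6378137 m. λ = x/R = -52.55200108°.
φ = 2·arctan(exp(y/R)) − 90° = 2·arctan(3.05556) − 90° = 53.75630071°.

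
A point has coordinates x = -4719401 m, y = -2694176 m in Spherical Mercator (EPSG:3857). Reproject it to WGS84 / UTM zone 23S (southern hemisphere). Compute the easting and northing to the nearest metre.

Web Mercator inverse (R = 6378137 m) → φ = -23.51299726°, λ = -42.39510050°.
UTM 23S forward: E = 765997.510 m, N = 7397276.250 m.

E 765998 m, N 7397276 m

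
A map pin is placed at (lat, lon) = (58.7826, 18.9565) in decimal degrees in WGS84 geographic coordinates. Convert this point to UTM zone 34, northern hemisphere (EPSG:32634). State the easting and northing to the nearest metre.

Zone 34 central meridian λ₀ = 6×34 − 183 = 21°; Δλ = -2.0435°.
Transverse Mercator on WGS84 with k₀ = 0.9996 gives E = 381868.582 m, N = 6517646.709 m.

E 381869 m, N 6517647 m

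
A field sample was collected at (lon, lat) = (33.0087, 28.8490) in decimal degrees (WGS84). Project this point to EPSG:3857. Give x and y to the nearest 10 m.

x 3674510 m, y 3356440 m

Web Mercator is spherical with R = a = 6378137 m.
x = R·λ = 6378137 × 0.576110497 = 3674511.676 m.
y = R·ln tan(π/4 + φ/2) = 6378137 × 0.526241616 = 3356441.121 m.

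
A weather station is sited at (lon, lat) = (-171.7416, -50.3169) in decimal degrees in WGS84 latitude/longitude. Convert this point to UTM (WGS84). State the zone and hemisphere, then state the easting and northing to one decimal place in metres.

Zone 2S: E 447202.1 m, N 4425871.0 m

Longitude -171.7416° lies in the 6° band [-174°, -168°), giving zone 2; latitude is south of the equator, so 2S.
Zone 2 central meridian λ₀ = 6×2 − 183 = -171°; Δλ = -0.7416°.
Transverse Mercator on WGS84 with k₀ = 0.9996 gives E = 447202.142 m, N = 4425870.971 m.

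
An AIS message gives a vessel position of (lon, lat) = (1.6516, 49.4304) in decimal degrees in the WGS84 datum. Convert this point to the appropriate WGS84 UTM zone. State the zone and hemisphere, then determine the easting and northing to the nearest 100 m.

Longitude 1.6516° lies in the 6° band [0°, 6°), giving zone 31; latitude is north of the equator, so 31N.
Zone 31 central meridian λ₀ = 6×31 − 183 = 3°; Δλ = -1.3484°.
Transverse Mercator on WGS84 with k₀ = 0.9996 gives E = 402228.600 m, N = 5476177.095 m.

Zone 31N: E 402200 m, N 5476200 m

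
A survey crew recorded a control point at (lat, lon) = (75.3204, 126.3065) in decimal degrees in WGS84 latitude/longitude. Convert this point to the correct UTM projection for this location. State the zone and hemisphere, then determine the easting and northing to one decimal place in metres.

Zone 52N: E 423832.6 m, N 8361087.8 m

Longitude 126.3065° lies in the 6° band [126°, 132°), giving zone 52; latitude is north of the equator, so 52N.
Zone 52 central meridian λ₀ = 6×52 − 183 = 129°; Δλ = -2.6935°.
Transverse Mercator on WGS84 with k₀ = 0.9996 gives E = 423832.553 m, N = 8361087.792 m.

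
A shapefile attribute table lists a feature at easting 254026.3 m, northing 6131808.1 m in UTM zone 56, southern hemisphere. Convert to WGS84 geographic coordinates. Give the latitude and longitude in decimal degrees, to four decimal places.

lat -34.9264°, lon 150.3072°

Zone 56S: λ₀ = 153°, k₀ = 0.9996, false easting 500000 m, false northing 10000000 m.
Meridian distance M = (N − FN)/k₀ = -3869739.8 m.
Inverse transverse Mercator on WGS84 gives φ = -34.92640021°, λ = 150.30720020°.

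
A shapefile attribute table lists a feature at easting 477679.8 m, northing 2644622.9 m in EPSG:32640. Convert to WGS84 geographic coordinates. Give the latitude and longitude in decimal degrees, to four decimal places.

Zone 40N: λ₀ = 57°, k₀ = 0.9996, false easting 500000 m.
Meridian distance M = (N − FN)/k₀ = 2645681.2 m.
Inverse transverse Mercator on WGS84 gives φ = 23.91310029°, λ = 56.78070027°.

lat 23.9131°, lon 56.7807°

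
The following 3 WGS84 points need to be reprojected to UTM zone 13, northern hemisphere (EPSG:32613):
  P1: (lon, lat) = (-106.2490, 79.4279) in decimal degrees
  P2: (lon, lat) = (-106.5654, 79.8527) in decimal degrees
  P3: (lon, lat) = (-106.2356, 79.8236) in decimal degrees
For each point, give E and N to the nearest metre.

P1: E 474420 m, N 8818006 m; P2: E 469215 m, N 8865559 m; P3: E 475631 m, N 8862156 m

UTM zone 13N: λ₀ = -105°, k₀ = 0.9996.
P1 (79.4279°, -106.2490°) → (474419.529, 8818005.934) m.
P2 (79.8527°, -106.5654°) → (469214.912, 8865558.954) m.
P3 (79.8236°, -106.2356°) → (475630.735, 8862155.629) m.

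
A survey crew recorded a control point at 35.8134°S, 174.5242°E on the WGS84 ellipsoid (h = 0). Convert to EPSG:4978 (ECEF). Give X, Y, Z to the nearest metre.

X -5154511 m, Y 494126 m, Z -3711421 m

WGS84: a = 6378137 m, e² = 0.006694380; N(φ) = a/√(1−e²sin²φ) = 6385459.377 m.
X = (N+h)·cosφ·cosλ = -5154511.382 m; Y = (N+h)·cosφ·sinλ = 494125.790 m; Z = (N(1−e²)+h)·sinφ = -3711421.493 m.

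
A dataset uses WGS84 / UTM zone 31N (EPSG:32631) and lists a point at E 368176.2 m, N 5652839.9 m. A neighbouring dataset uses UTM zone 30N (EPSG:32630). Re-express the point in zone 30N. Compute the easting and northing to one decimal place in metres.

UTM 31N → geographic: φ = 51.01199982°, λ = 1.12079987°.
UTM 30N (λ₀ = -3°) forward: E = 789028.420 m, N = 5659244.363 m.

E 789028.4 m, N 5659244.4 m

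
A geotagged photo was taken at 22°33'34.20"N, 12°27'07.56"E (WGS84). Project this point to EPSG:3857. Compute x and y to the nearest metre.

x 1386161 m, y 2578834 m

Web Mercator is spherical with R = a = 6378137 m.
x = R·λ = 6378137 × 0.217330144 = 1386161.431 m.
y = R·ln tan(π/4 + φ/2) = 6378137 × 0.404323994 = 2578833.826 m.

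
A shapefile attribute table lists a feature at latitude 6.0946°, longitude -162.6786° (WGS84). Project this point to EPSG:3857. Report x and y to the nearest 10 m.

x -18109300 m, y 679730 m

Web Mercator is spherical with R = a = 6378137 m.
x = R·λ = 6378137 × -2.839277193 = -18109298.915 m.
y = R·ln tan(π/4 + φ/2) = 6378137 × 0.106571999 = 679730.811 m.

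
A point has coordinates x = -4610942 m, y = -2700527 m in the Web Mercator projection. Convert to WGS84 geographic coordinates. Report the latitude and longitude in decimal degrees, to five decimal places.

R = 6378137 m. λ = x/R = -41.42079673°.
φ = 2·arctan(exp(y/R)) − 90° = 2·arctan(0.65481) − 90° = -23.56530181°.

lat -23.56530°, lon -41.42080°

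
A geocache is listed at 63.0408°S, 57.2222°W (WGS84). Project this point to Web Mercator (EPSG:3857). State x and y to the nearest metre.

Web Mercator is spherical with R = a = 6378137 m.
x = R·λ = 6378137 × -0.998715795 = -6369946.166 m.
y = R·ln tan(π/4 + φ/2) = 6378137 × -1.428357866 = -9110262.157 m.

x -6369946 m, y -9110262 m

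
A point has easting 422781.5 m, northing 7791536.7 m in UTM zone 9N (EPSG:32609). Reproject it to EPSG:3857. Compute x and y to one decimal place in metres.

x -14587829.4 m, y 11140207.6 m

Unproject from UTM 9N (λ₀ = -129°) → φ = 70.21850008°, λ = -131.04470121°.
Web Mercator (R = 6378137 m): x = -14587829.410 m, y = 11140207.648 m.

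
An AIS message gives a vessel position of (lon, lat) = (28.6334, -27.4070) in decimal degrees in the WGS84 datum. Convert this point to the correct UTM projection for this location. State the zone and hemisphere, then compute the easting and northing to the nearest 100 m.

Zone 35S: E 661500 m, N 6967400 m

Longitude 28.6334° lies in the 6° band [24°, 30°), giving zone 35; latitude is south of the equator, so 35S.
Zone 35 central meridian λ₀ = 6×35 − 183 = 27°; Δλ = +1.6334°.
Transverse Mercator on WGS84 with k₀ = 0.9996 gives E = 661483.271 m, N = 6967424.732 m.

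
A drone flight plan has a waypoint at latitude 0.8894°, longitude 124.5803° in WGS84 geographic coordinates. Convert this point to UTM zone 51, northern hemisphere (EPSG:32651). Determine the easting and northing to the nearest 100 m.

Zone 51 central meridian λ₀ = 6×51 − 183 = 123°; Δλ = +1.5803°.
Transverse Mercator on WGS84 with k₀ = 0.9996 gives E = 675849.217 m, N = 98343.153 m.

E 675800 m, N 98300 m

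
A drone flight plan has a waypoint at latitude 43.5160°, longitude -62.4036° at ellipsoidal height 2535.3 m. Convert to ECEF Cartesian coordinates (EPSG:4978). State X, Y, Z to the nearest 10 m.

X 2146890 m, Y -4107250 m, Z 4371000 m

WGS84: a = 6378137 m, e² = 0.006694380; N(φ) = a/√(1−e²sin²φ) = 6388282.874 m.
X = (N+h)·cosφ·cosλ = 2146890.683 m; Y = (N+h)·cosφ·sinλ = -4107251.644 m; Z = (N(1−e²)+h)·sinφ = 4370996.749 m.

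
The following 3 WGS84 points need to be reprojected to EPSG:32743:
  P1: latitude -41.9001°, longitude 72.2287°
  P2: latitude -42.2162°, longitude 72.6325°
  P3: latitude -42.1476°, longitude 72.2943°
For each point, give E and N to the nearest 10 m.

UTM zone 43S: λ₀ = 75°, k₀ = 0.9996.
P1 (-41.9001°, 72.2287°) → (270119.058, 5357601.117) m.
P2 (-42.2162°, 72.6325°) → (304588.886, 5323505.312) m.
P3 (-42.1476°, 72.2943°) → (276430.539, 5330291.977) m.

P1: E 270120 m, N 5357600 m; P2: E 304590 m, N 5323510 m; P3: E 276430 m, N 5330290 m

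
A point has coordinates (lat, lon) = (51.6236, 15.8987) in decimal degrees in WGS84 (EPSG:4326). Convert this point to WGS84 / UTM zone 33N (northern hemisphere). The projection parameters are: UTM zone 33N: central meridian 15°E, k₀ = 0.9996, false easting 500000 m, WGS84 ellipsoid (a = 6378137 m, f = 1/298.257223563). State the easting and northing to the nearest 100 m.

E 562200 m, N 5719600 m

Zone 33 central meridian λ₀ = 6×33 − 183 = 15°; Δλ = +0.8987°.
Transverse Mercator on WGS84 with k₀ = 0.9996 gives E = 562211.764 m, N = 5719557.786 m.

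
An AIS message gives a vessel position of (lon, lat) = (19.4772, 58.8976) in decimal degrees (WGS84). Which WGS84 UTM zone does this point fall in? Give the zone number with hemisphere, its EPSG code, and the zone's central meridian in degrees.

UTM zone = ⌊(λ + 180)/6⌋ + 1; 19.4772° ∈ [18°, 24°) → zone 34.
Hemisphere: N (φ ≥ 0).
Central meridian λ₀ = 6×34 − 183 = 21°.
EPSG code: 32634.

Zone 34N (EPSG:32634), central meridian 21°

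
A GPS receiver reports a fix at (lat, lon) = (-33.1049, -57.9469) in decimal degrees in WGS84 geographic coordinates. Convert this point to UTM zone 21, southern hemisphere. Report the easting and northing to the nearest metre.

E 411648 m, N 6336685 m

Zone 21 central meridian λ₀ = 6×21 − 183 = -57°; Δλ = -0.9469°.
Transverse Mercator on WGS84 with k₀ = 0.9996 gives E = 411647.735 m, N = 6336684.963 m.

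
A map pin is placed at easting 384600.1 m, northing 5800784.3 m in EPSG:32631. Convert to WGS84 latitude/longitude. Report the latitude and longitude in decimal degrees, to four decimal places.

lat 52.3452°, lon 1.3059°

Zone 31N: λ₀ = 3°, k₀ = 0.9996, false easting 500000 m.
Meridian distance M = (N − FN)/k₀ = 5803105.5 m.
Inverse transverse Mercator on WGS84 gives φ = 52.34519972°, λ = 1.30590064°.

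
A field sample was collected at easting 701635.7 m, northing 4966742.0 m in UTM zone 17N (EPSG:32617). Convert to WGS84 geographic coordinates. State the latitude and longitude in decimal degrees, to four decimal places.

Zone 17N: λ₀ = -81°, k₀ = 0.9996, false easting 500000 m.
Meridian distance M = (N − FN)/k₀ = 4968729.5 m.
Inverse transverse Mercator on WGS84 gives φ = 44.82560023°, λ = -78.44939993°.

lat 44.8256°, lon -78.4494°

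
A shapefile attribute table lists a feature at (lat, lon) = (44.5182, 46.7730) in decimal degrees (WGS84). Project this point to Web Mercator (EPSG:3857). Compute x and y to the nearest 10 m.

x 5206750 m, y 5545990 m

Web Mercator is spherical with R = a = 6378137 m.
x = R·λ = 6378137 × 0.816342851 = 5206746.543 m.
y = R·ln tan(π/4 + φ/2) = 6378137 × 0.869531053 = 5545988.185 m.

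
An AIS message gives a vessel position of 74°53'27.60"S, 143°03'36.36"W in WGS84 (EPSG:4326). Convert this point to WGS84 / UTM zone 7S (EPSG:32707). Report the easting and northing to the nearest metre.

Zone 7 central meridian λ₀ = 6×7 − 183 = -141°; Δλ = -2.0601°.
Transverse Mercator on WGS84 with k₀ = 0.9996 gives E = 440071.689 m, N = 1687514.405 m.

E 440072 m, N 1687514 m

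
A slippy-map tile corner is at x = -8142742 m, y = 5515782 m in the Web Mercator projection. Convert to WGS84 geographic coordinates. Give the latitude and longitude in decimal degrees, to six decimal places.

R = 6378137 m. λ = x/R = -73.14749593°.
φ = 2·arctan(exp(y/R)) − 90° = 2·arctan(2.37452) − 90° = 44.32440100°.

lat 44.324401°, lon -73.147496°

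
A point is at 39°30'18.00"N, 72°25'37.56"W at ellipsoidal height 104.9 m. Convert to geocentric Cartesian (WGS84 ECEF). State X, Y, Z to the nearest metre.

WGS84: a = 6378137 m, e² = 0.006694380; N(φ) = a/√(1−e²sin²φ) = 6386794.066 m.
X = (N+h)·cosφ·cosλ = 1487836.880 m; Y = (N+h)·cosφ·sinλ = -4697964.672 m; Z = (N(1−e²)+h)·sinφ = 4035798.584 m.

X 1487837 m, Y -4697965 m, Z 4035799 m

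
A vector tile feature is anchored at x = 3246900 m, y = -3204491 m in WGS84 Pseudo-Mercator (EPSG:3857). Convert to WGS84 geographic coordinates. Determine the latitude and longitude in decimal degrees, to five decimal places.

lat -27.64660°, lon 29.16740°

R = 6378137 m. λ = x/R = 29.16739896°.
φ = 2·arctan(exp(y/R)) − 90° = 2·arctan(0.60507) − 90° = -27.64660194°.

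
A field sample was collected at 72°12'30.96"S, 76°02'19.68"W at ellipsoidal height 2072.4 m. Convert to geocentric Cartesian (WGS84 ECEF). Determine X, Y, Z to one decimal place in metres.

WGS84: a = 6378137 m, e² = 0.006694380; N(φ) = a/√(1−e²sin²φ) = 6397581.216 m.
X = (N+h)·cosφ·cosλ = 471776.232 m; Y = (N+h)·cosφ·sinλ = -1897664.753 m; Z = (N(1−e²)+h)·sinφ = -6052812.277 m.

X 471776.2 m, Y -1897664.8 m, Z -6052812.3 m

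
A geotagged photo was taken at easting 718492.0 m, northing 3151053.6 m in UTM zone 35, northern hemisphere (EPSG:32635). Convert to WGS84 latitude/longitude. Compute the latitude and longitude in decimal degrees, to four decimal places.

Zone 35N: λ₀ = 27°, k₀ = 0.9996, false easting 500000 m.
Meridian distance M = (N − FN)/k₀ = 3152314.5 m.
Inverse transverse Mercator on WGS84 gives φ = 28.46779991°, λ = 29.23159954°.

lat 28.4678°, lon 29.2316°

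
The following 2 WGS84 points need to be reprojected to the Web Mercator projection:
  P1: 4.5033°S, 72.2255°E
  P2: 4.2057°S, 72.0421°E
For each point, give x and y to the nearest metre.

P1: x 8040106 m, y -501822 m; P2: x 8019690 m, y -468597 m

Web Mercator: x = R·λ, y = R·ln tan(π/4+φ/2), R = 6378137 m.
P1 (-4.5033°, 72.2255°) → (8040105.882, -501822.001) m.
P2 (-4.2057°, 72.0421°) → (8019689.888, -468597.376) m.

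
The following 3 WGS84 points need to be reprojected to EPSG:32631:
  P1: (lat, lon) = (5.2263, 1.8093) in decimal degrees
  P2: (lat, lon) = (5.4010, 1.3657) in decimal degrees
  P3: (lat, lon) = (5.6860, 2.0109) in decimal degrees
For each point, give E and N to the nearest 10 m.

P1: E 368040 m, N 577800 m; P2: E 318920 m, N 597230 m; P3: E 390470 m, N 628590 m

UTM zone 31N: λ₀ = 3°, k₀ = 0.9996.
P1 (5.2263°, 1.8093°) → (368042.656, 577804.153) m.
P2 (5.4010°, 1.3657°) → (318921.060, 597233.637) m.
P3 (5.6860°, 2.0109°) → (390470.492, 628588.195) m.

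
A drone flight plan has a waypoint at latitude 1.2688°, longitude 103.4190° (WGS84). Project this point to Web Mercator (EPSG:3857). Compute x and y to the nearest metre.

Web Mercator is spherical with R = a = 6378137 m.
x = R·λ = 6378137 × 1.805002059 = 11512550.418 m.
y = R·ln tan(π/4 + φ/2) = 6378137 × 0.022146548 = 141253.715 m.

x 11512550 m, y 141254 m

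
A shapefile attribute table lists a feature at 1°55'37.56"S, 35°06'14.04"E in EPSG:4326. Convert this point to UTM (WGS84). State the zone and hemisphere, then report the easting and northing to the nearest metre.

Longitude 35.1039° lies in the 6° band [30°, 36°), giving zone 36; latitude is south of the equator, so 36S.
Zone 36 central meridian λ₀ = 6×36 − 183 = 33°; Δλ = +2.1039°.
Transverse Mercator on WGS84 with k₀ = 0.9996 gives E = 734032.706 m, N = 9786852.199 m.

Zone 36S: E 734033 m, N 9786852 m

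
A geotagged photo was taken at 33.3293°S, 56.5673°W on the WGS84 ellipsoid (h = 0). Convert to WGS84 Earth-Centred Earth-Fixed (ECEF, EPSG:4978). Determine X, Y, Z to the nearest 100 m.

X 2939100 m, Y -4451800 m, Z -3484500 m

WGS84: a = 6378137 m, e² = 0.006694380; N(φ) = a/√(1−e²sin²φ) = 6384591.903 m.
X = (N+h)·cosφ·cosλ = 2939078.358 m; Y = (N+h)·cosφ·sinλ = -4451815.643 m; Z = (N(1−e²)+h)·sinφ = -3484531.073 m.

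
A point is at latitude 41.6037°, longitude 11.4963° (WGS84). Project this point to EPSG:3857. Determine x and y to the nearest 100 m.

x 1279800 m, y 5101800 m

Web Mercator is spherical with R = a = 6378137 m.
x = R·λ = 6378137 × 0.200648287 = 1279762.262 m.
y = R·ln tan(π/4 + φ/2) = 6378137 × 0.799888627 = 5101799.247 m.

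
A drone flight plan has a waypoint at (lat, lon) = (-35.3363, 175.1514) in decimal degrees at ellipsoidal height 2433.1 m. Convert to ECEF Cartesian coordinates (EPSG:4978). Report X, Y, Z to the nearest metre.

WGS84: a = 6378137 m, e² = 0.006694380; N(φ) = a/√(1−e²sin²φ) = 6385290.569 m.
X = (N+h)·cosφ·cosλ = -5192274.617 m; Y = (N+h)·cosφ·sinλ = 440443.098 m; Z = (N(1−e²)+h)·sinφ = -3669774.023 m.

X -5192275 m, Y 440443 m, Z -3669774 m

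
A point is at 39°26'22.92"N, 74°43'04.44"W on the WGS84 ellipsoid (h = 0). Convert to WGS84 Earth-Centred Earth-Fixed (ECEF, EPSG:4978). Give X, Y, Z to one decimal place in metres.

WGS84: a = 6378137 m, e² = 0.006694380; N(φ) = a/√(1−e²sin²φ) = 6386770.089 m.
X = (N+h)·cosφ·cosλ = 1300057.262 m; Y = (N+h)·cosφ·sinλ = -4758048.791 m; Z = (N(1−e²)+h)·sinφ = 4030135.427 m.

X 1300057.3 m, Y -4758048.8 m, Z 4030135.4 m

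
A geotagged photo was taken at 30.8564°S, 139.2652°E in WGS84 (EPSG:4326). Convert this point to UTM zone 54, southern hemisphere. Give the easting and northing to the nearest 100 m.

E 334100 m, N 6585000 m

Zone 54 central meridian λ₀ = 6×54 − 183 = 141°; Δλ = -1.7348°.
Transverse Mercator on WGS84 with k₀ = 0.9996 gives E = 334125.722 m, N = 6585024.181 m.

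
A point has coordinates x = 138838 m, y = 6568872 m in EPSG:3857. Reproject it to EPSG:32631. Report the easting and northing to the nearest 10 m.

Web Mercator inverse (R = 6378137 m) → φ = 50.70269811°, λ = 1.24720297°.
UTM 31N forward: E = 376226.400 m, N = 5618229.975 m.

E 376230 m, N 5618230 m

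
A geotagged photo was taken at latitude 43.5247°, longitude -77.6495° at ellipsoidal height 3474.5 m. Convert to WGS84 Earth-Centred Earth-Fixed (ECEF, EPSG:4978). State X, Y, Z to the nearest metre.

X 991285 m, Y -4527267 m, Z 4372345 m

WGS84: a = 6378137 m, e² = 0.006694380; N(φ) = a/√(1−e²sin²φ) = 6388286.126 m.
X = (N+h)·cosφ·cosλ = 991284.728 m; Y = (N+h)·cosφ·sinλ = -4527267.431 m; Z = (N(1−e²)+h)·sinφ = 4372344.731 m.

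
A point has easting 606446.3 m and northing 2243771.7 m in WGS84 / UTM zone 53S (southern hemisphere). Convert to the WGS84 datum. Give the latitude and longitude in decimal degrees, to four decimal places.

lat -69.8918°, lon 137.7751°

Zone 53S: λ₀ = 135°, k₀ = 0.9996, false easting 500000 m, false northing 10000000 m.
Meridian distance M = (N − FN)/k₀ = -7759332.0 m.
Inverse transverse Mercator on WGS84 gives φ = -69.89179978°, λ = 137.77510063°.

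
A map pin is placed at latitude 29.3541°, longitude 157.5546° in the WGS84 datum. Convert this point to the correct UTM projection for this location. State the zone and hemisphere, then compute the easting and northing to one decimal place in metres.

Longitude 157.5546° lies in the 6° band [156°, 162°), giving zone 57; latitude is north of the equator, so 57N.
Zone 57 central meridian λ₀ = 6×57 − 183 = 159°; Δλ = -1.4454°.
Transverse Mercator on WGS84 with k₀ = 0.9996 gives E = 359692.844 m, N = 3248085.564 m.

Zone 57N: E 359692.8 m, N 3248085.6 m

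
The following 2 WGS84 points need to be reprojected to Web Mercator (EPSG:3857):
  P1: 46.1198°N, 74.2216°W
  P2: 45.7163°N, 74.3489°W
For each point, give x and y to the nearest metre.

Web Mercator: x = R·λ, y = R·ln tan(π/4+φ/2), R = 6378137 m.
P1 (46.1198°, -74.2216°) → (-8262310.718, 5799568.082) m.
P2 (45.7163°, -74.3489°) → (-8276481.689, 5735002.069) m.

P1: x -8262311 m, y 5799568 m; P2: x -8276482 m, y 5735002 m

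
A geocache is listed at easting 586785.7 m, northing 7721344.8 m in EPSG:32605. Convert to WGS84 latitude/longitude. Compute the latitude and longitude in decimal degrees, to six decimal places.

lat 69.586500°, lon -150.770099°

Zone 5N: λ₀ = -153°, k₀ = 0.9996, false easting 500000 m.
Meridian distance M = (N − FN)/k₀ = 7724434.6 m.
Inverse transverse Mercator on WGS84 gives φ = 69.58650019°, λ = -150.77009949°.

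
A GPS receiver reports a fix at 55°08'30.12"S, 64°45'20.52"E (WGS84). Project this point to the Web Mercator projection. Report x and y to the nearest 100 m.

x 7208600 m, y -7389400 m

Web Mercator is spherical with R = a = 6378137 m.
x = R·λ = 6378137 × 1.130200174 = 7208571.550 m.
y = R·ln tan(π/4 + φ/2) = 6378137 × -1.158553964 = -7389415.903 m.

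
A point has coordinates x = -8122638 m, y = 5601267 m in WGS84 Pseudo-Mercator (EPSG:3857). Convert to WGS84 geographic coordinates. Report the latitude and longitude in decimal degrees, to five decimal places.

lat 44.87120°, lon -72.96690°

R = 6378137 m. λ = x/R = -72.96689863°.
φ = 2·arctan(exp(y/R)) − 90° = 2·arctan(2.40656) − 90° = 44.87119808°.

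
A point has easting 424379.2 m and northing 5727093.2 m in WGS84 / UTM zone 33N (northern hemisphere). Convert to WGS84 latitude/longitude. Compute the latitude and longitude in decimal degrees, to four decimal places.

lat 51.6897°, lon 13.9060°

Zone 33N: λ₀ = 15°, k₀ = 0.9996, false easting 500000 m.
Meridian distance M = (N − FN)/k₀ = 5729385.0 m.
Inverse transverse Mercator on WGS84 gives φ = 51.68970003°, λ = 13.90600005°.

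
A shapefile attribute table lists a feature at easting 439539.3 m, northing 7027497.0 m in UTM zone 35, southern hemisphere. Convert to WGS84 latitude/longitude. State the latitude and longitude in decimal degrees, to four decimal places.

Zone 35S: λ₀ = 27°, k₀ = 0.9996, false easting 500000 m, false northing 10000000 m.
Meridian distance M = (N − FN)/k₀ = -2973692.5 m.
Inverse transverse Mercator on WGS84 gives φ = -26.87289957°, λ = 26.39130012°.

lat -26.8729°, lon 26.3913°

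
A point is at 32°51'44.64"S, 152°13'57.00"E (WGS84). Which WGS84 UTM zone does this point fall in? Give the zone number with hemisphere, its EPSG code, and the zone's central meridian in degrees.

UTM zone = ⌊(λ + 180)/6⌋ + 1; 152.2325° ∈ [150°, 156°) → zone 56.
Hemisphere: S (φ < 0).
Central meridian λ₀ = 6×56 − 183 = 153°.
EPSG code: 32756.

Zone 56S (EPSG:32756), central meridian 153°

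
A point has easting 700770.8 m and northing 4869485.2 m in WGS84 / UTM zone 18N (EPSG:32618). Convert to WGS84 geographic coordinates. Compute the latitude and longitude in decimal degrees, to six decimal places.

lat 43.951100°, lon -72.497900°

Zone 18N: λ₀ = -75°, k₀ = 0.9996, false easting 500000 m.
Meridian distance M = (N − FN)/k₀ = 4871433.8 m.
Inverse transverse Mercator on WGS84 gives φ = 43.95109996°, λ = -72.49789952°.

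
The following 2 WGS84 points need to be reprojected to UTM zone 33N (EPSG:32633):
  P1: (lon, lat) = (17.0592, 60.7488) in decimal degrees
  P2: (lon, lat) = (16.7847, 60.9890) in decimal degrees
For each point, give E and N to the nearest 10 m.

UTM zone 33N: λ₀ = 15°, k₀ = 0.9996.
P1 (60.7488°, 17.0592°) → (612239.352, 6736568.104) m.
P2 (60.9890°, 16.7847°) → (596552.102, 6762877.343) m.

P1: E 612240 m, N 6736570 m; P2: E 596550 m, N 6762880 m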